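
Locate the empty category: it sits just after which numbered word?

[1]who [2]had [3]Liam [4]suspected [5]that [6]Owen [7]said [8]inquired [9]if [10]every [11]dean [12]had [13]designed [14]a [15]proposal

The displaced element is "who" (word 1).
It is linked across 2 clause boundaries (that → Ø).
It functions as the subject of "inquired", so the gap sits immediately after word 7 ("said").
Base order: Liam had suspected that Owen said that who inquired if every dean had designed a proposal.

7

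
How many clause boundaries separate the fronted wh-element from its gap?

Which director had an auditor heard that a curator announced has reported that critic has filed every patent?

"which director" is extracted from the subject of "reported".
Boundaries crossed, outermost first: [that], [Ø] — 2 in total.

2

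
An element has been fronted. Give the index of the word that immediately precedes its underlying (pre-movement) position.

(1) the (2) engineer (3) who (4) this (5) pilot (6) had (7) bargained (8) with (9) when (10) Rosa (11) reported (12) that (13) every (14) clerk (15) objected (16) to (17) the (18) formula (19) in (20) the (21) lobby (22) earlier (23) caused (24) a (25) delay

8

The displaced element is "the engineer" (word 2).
It functions as the object of the preposition "with" of "bargained", so the gap sits immediately after word 8 ("with").
Base order: This pilot had bargained with the engineer when Rosa reported that every clerk objected to the formula in the lobby earlier.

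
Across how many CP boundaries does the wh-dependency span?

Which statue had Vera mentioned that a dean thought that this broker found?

"which statue" is extracted from the object of "found".
Boundaries crossed, outermost first: [that], [that] — 2 in total.

2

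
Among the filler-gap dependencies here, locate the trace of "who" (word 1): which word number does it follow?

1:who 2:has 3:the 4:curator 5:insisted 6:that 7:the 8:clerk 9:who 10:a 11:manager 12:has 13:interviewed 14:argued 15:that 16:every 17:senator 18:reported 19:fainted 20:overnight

18

The displaced element is "who" (word 1).
It is linked across 3 clause boundaries (that → that → Ø).
It functions as the subject of "fainted", so the gap sits immediately after word 18 ("reported").
Base order: The curator has insisted that the clerk who a manager has interviewed argued that every senator reported who fainted overnight.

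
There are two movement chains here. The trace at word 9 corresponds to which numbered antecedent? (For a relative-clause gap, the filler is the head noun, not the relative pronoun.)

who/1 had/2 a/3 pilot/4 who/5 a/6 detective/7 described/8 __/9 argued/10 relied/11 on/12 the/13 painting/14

4

The marked gap is inside the relative clause, the direct object of "described".
Its filler is the head noun "pilot" (via "who"), at word 4.
(The other dependency links word 1 to a gap after word 10.)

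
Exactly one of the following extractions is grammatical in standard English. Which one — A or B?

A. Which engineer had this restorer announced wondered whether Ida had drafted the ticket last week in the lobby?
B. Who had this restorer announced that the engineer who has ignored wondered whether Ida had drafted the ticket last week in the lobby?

In B, the wh-phrase is extracted from inside a complex-NP island (relative clause) (introduced by "who"), which blocks movement.
In A, the extraction path crosses only that-complement boundaries, which are transparent.
So A is grammatical.

A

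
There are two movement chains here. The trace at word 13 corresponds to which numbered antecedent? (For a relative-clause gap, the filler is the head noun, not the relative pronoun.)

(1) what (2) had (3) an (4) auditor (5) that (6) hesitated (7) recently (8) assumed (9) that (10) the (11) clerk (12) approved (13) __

The marked gap is the direct object of "approved".
Its filler is the fronted wh-phrase "what", at word 1.
(The other dependency links word 4 to a gap after word 5.)

1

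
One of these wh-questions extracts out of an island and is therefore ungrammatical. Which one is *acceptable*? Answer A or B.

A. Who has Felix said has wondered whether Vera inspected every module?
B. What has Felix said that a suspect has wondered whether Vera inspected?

A

In B, the wh-phrase is extracted from inside a wh-island (introduced by "whether"), which blocks movement.
In A, the extraction path crosses only that-complement boundaries, which are transparent.
So A is grammatical.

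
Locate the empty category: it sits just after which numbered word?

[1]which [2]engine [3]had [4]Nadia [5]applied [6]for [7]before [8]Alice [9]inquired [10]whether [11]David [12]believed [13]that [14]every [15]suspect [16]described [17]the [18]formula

6

The displaced element is "which engine" (word 2).
It functions as the object of the preposition "for" of "applied", so the gap sits immediately after word 6 ("for").
Base order: Nadia had applied for which engine before Alice inquired whether David believed that every suspect described the formula.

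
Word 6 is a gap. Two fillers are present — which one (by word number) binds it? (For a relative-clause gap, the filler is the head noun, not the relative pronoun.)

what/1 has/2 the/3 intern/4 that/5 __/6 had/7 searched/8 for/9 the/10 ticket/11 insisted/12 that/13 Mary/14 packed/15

4

The marked gap is inside the relative clause, the subject of "searched".
Its filler is the head noun "intern" (via "that"), at word 4.
(The other dependency links word 1 to a gap after word 15.)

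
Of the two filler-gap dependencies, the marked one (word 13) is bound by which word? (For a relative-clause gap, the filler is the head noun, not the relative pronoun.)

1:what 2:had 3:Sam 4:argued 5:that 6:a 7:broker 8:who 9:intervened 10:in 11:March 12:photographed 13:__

1

The marked gap is the direct object of "photographed".
Its filler is the fronted wh-phrase "what", at word 1.
(The other dependency links word 7 to a gap after word 8.)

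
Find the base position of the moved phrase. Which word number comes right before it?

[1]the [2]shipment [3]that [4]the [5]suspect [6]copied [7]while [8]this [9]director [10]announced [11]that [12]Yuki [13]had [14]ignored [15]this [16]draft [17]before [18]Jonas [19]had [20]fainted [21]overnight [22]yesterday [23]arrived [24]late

6

The displaced element is "the shipment" (word 2).
It functions as the direct object of "copied", so the gap sits immediately after word 6 ("copied").
Base order: The suspect copied the shipment while this director announced that Yuki had ignored this draft before Jonas had fainted overnight yesterday.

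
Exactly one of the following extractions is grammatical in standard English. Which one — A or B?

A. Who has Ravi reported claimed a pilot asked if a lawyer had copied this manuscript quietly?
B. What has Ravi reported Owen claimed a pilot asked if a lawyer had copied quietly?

In B, the wh-phrase is extracted from inside a wh-island (introduced by "if"), which blocks movement.
In A, the extraction path crosses only that-complement boundaries, which are transparent.
So A is grammatical.

A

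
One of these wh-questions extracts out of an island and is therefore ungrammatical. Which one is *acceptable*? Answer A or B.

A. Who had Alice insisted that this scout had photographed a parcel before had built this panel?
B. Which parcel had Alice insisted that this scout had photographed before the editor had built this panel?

B

In A, the wh-phrase is extracted from inside an adjunct island (introduced by "before"), which blocks movement.
In B, the extraction path crosses only that-complement boundaries, which are transparent.
So B is grammatical.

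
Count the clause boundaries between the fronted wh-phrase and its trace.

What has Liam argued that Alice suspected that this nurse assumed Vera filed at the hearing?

3

"what" is extracted from the object of "filed".
Boundaries crossed, outermost first: [that], [that], [Ø] — 3 in total.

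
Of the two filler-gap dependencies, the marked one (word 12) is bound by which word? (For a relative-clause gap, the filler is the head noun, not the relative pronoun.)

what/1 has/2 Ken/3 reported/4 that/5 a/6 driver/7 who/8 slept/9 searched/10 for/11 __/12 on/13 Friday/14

1

The marked gap is the object of the preposition "for" of "searched".
Its filler is the fronted wh-phrase "what", at word 1.
(The other dependency links word 7 to a gap after word 8.)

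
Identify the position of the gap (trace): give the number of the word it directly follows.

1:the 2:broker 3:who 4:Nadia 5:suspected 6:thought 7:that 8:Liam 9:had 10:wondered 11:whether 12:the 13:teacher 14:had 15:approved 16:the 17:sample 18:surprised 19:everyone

The displaced element is "the broker" (word 2).
It is linked across 1 clause boundary (Ø).
It functions as the subject of "thought", so the gap sits immediately after word 5 ("suspected").
Base order: Nadia suspected that the broker thought that Liam had wondered whether the teacher had approved the sample.

5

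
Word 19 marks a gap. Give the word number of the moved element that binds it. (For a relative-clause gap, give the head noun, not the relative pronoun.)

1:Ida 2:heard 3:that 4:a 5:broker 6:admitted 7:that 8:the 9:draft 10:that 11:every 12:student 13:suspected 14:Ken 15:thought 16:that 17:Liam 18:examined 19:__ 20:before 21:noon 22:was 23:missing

The gap at 19 is the object of "examined", inside a relative clause.
The relative pronoun is "that" (word 10); it is bound by the head noun immediately before it.
Its filler is the head noun "draft", at word 9.

9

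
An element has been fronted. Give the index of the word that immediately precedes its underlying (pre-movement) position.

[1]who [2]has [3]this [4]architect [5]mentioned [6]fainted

5

The displaced element is "who" (word 1).
It is linked across 1 clause boundary (Ø).
It functions as the subject of "fainted", so the gap sits immediately after word 5 ("mentioned").
Base order: This architect has mentioned who fainted.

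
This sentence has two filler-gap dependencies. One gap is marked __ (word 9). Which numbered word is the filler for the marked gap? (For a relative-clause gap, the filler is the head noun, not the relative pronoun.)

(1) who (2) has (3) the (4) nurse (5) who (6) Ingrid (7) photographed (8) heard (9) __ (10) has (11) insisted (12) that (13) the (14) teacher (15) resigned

The marked gap is the subject of "insisted".
Its filler is the fronted wh-phrase "who", at word 1.
(The other dependency links word 4 to a gap after word 7.)

1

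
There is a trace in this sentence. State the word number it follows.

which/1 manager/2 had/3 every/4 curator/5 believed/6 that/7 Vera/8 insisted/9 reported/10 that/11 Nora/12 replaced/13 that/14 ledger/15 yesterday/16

The displaced element is "which manager" (word 2).
It is linked across 2 clause boundaries (that → Ø).
It functions as the subject of "reported", so the gap sits immediately after word 9 ("insisted").
Base order: Every curator had believed that Vera insisted that which manager reported that Nora replaced that ledger yesterday.

9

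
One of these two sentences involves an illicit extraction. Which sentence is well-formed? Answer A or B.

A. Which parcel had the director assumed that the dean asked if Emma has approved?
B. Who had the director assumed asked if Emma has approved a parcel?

In A, the wh-phrase is extracted from inside a wh-island (introduced by "if"), which blocks movement.
In B, the extraction path crosses only that-complement boundaries, which are transparent.
So B is grammatical.

B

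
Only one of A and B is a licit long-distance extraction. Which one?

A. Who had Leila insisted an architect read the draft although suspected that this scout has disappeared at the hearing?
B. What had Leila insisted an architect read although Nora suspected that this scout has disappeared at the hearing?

B

In A, the wh-phrase is extracted from inside an adjunct island (introduced by "although"), which blocks movement.
In B, the extraction path crosses only that-complement boundaries, which are transparent.
So B is grammatical.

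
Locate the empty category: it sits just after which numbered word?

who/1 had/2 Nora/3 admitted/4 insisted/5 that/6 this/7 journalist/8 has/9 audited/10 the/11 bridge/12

4

The displaced element is "who" (word 1).
It is linked across 1 clause boundary (Ø).
It functions as the subject of "insisted", so the gap sits immediately after word 4 ("admitted").
Base order: Nora had admitted that who insisted that this journalist has audited the bridge.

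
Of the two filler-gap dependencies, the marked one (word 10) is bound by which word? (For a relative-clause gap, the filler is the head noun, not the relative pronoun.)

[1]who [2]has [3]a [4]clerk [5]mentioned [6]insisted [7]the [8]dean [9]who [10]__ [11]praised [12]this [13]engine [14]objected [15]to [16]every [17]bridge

The marked gap is inside the relative clause, the subject of "praised".
Its filler is the head noun "dean" (via "who"), at word 8.
(The other dependency links word 1 to a gap after word 5.)

8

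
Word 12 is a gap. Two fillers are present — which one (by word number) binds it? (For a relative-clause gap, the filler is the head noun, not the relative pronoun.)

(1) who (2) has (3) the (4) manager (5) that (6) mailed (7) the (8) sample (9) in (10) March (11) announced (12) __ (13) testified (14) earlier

The marked gap is the subject of "testified".
Its filler is the fronted wh-phrase "who", at word 1.
(The other dependency links word 4 to a gap after word 5.)

1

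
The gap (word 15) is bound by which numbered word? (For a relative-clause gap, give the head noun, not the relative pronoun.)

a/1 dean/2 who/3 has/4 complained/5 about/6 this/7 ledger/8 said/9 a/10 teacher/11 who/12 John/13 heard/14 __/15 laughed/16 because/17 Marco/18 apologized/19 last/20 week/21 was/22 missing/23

The gap at 15 is the subject of "laughed", inside a relative clause.
The relative pronoun is "who" (word 12); it is bound by the head noun immediately before it.
Its filler is the head noun "teacher", at word 11.

11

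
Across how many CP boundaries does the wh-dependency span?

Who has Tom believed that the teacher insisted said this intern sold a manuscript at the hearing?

"who" is extracted from the subject of "said".
Boundaries crossed, outermost first: [that], [Ø] — 2 in total.

2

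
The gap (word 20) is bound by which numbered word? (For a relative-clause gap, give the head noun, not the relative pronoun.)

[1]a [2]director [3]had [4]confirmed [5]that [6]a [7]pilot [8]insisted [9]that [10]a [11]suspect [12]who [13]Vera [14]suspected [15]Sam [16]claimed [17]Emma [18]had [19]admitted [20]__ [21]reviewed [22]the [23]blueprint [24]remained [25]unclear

The gap at 20 is the subject of "reviewed", inside a relative clause.
The relative pronoun is "who" (word 12); it is bound by the head noun immediately before it.
Its filler is the head noun "suspect", at word 11.

11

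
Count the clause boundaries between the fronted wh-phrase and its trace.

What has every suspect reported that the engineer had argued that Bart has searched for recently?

"what" is extracted from the PP object of "searched".
Boundaries crossed, outermost first: [that], [that] — 2 in total.

2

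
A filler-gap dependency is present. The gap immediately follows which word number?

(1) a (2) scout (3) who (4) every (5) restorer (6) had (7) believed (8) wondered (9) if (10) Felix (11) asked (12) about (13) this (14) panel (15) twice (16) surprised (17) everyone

7

The displaced element is "a scout" (word 2).
It is linked across 1 clause boundary (Ø).
It functions as the subject of "wondered", so the gap sits immediately after word 7 ("believed").
Base order: Every restorer had believed a scout wondered if Felix asked about this panel twice.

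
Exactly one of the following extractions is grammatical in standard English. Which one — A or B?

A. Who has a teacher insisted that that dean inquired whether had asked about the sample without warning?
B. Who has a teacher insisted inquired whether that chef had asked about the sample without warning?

In A, the wh-phrase is extracted from inside a wh-island (introduced by "whether"), which blocks movement.
In B, the extraction path crosses only that-complement boundaries, which are transparent.
So B is grammatical.

B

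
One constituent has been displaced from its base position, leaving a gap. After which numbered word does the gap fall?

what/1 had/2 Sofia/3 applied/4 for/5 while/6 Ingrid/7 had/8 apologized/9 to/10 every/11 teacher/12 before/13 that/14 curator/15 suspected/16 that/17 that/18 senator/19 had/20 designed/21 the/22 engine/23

5

The displaced element is "what" (word 1).
It functions as the object of the preposition "for" of "applied", so the gap sits immediately after word 5 ("for").
Base order: Sofia had applied for what while Ingrid had apologized to every teacher before that curator suspected that that senator had designed the engine.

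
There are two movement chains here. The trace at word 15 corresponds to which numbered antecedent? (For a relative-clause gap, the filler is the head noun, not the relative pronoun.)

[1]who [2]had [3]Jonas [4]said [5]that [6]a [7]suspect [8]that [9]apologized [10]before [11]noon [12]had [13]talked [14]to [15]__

The marked gap is the object of the preposition "to" of "talked".
Its filler is the fronted wh-phrase "who", at word 1.
(The other dependency links word 7 to a gap after word 8.)

1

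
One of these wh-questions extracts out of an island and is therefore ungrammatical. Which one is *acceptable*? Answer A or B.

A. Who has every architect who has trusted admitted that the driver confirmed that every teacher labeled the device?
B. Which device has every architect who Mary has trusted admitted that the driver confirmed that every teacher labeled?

In A, the wh-phrase is extracted from inside a complex-NP island (relative clause) (introduced by "who"), which blocks movement.
In B, the extraction path crosses only that-complement boundaries, which are transparent.
So B is grammatical.

B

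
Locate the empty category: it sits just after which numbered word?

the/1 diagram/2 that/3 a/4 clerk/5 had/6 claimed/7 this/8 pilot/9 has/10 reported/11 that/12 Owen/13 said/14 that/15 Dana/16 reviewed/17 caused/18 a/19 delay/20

The displaced element is "the diagram" (word 2).
It is linked across 3 clause boundaries (Ø → that → that).
It functions as the direct object of "reviewed", so the gap sits immediately after word 17 ("reviewed").
Base order: A clerk had claimed this pilot has reported that Owen said that Dana reviewed the diagram.

17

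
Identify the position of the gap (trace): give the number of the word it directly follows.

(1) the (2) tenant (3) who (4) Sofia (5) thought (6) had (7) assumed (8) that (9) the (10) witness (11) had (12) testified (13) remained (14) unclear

5

The displaced element is "the tenant" (word 2).
It is linked across 1 clause boundary (Ø).
It functions as the subject of "assumed", so the gap sits immediately after word 5 ("thought").
Base order: Sofia thought the tenant had assumed that the witness had testified.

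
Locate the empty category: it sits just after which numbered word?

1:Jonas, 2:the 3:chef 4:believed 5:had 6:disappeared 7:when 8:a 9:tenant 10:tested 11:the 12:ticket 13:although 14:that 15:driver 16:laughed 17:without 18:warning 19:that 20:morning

The displaced element is "Jonas" (word 1).
It is linked across 1 clause boundary (Ø).
It functions as the subject of "disappeared", so the gap sits immediately after word 4 ("believed").
Base order: The chef believed Jonas had disappeared when a tenant tested the ticket although that driver laughed without warning that morning.

4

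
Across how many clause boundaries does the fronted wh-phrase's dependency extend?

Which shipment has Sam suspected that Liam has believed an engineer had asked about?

"which shipment" is extracted from the PP object of "asked".
Boundaries crossed, outermost first: [that], [Ø] — 2 in total.

2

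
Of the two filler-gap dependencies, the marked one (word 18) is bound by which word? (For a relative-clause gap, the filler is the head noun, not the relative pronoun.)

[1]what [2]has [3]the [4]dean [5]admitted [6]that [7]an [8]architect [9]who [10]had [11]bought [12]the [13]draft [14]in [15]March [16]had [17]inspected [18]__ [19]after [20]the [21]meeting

The marked gap is the direct object of "inspected".
Its filler is the fronted wh-phrase "what", at word 1.
(The other dependency links word 8 to a gap after word 9.)

1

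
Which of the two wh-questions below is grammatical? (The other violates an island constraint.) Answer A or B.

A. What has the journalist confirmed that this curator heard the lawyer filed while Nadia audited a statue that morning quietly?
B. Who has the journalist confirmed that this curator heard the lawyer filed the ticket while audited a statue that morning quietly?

In B, the wh-phrase is extracted from inside an adjunct island (introduced by "while"), which blocks movement.
In A, the extraction path crosses only that-complement boundaries, which are transparent.
So A is grammatical.

A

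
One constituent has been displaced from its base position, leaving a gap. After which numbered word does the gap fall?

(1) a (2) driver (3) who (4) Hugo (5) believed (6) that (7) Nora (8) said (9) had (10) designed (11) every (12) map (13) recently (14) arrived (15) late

The displaced element is "a driver" (word 2).
It is linked across 2 clause boundaries (that → Ø).
It functions as the subject of "designed", so the gap sits immediately after word 8 ("said").
Base order: Hugo believed that Nora said that a driver had designed every map recently.

8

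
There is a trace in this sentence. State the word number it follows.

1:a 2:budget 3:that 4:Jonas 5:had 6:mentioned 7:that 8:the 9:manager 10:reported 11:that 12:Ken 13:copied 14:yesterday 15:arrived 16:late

The displaced element is "a budget" (word 2).
It is linked across 2 clause boundaries (that → that).
It functions as the direct object of "copied", so the gap sits immediately after word 13 ("copied").
Base order: Jonas had mentioned that the manager reported that Ken copied a budget yesterday.

13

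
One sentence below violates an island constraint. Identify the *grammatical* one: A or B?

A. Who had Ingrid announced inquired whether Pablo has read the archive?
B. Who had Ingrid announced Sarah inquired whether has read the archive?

A

In B, the wh-phrase is extracted from inside a wh-island (introduced by "whether"), which blocks movement.
In A, the extraction path crosses only that-complement boundaries, which are transparent.
So A is grammatical.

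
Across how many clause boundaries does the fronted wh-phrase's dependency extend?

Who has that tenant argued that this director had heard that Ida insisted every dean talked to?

3

"who" is extracted from the PP object of "talked".
Boundaries crossed, outermost first: [that], [that], [Ø] — 3 in total.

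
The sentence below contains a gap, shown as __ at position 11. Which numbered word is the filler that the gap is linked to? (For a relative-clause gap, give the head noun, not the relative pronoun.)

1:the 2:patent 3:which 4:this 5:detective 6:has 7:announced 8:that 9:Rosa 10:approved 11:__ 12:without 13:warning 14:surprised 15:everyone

The gap at 11 is the object of "approved", inside a relative clause.
The relative pronoun is "which" (word 3); it is bound by the head noun immediately before it.
Its filler is the head noun "patent", at word 2.

2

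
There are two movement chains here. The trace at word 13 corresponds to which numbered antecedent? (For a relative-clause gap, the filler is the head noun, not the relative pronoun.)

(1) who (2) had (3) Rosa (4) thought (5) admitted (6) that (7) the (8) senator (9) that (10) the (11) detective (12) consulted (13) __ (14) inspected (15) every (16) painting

The marked gap is inside the relative clause, the direct object of "consulted".
Its filler is the head noun "senator" (via "that"), at word 8.
(The other dependency links word 1 to a gap after word 4.)

8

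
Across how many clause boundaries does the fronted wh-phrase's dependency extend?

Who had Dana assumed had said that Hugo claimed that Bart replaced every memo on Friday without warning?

"who" is extracted from the subject of "said".
Boundaries crossed, outermost first: [Ø] — 1 in total.

1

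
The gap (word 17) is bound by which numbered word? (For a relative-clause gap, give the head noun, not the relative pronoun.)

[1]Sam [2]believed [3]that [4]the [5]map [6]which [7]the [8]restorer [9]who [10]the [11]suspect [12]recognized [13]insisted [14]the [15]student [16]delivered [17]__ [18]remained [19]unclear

5

The gap at 17 is the object of "delivered", inside a relative clause.
The relative pronoun is "which" (word 6); it is bound by the head noun immediately before it.
Its filler is the head noun "map", at word 5.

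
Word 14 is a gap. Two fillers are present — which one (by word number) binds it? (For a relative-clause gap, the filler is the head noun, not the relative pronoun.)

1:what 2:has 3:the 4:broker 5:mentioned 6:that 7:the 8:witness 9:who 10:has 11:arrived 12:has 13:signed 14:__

The marked gap is the direct object of "signed".
Its filler is the fronted wh-phrase "what", at word 1.
(The other dependency links word 8 to a gap after word 9.)

1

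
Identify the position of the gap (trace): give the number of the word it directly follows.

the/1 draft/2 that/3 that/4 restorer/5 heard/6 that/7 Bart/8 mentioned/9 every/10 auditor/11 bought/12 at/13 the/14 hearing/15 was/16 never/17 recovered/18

The displaced element is "the draft" (word 2).
It is linked across 2 clause boundaries (that → Ø).
It functions as the direct object of "bought", so the gap sits immediately after word 12 ("bought").
Base order: That restorer heard that Bart mentioned every auditor bought the draft at the hearing.

12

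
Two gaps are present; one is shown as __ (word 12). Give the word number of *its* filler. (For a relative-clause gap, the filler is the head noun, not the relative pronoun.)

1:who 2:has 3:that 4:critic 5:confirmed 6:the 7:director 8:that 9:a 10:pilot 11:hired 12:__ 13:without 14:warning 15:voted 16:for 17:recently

7

The marked gap is inside the relative clause, the direct object of "hired".
Its filler is the head noun "director" (via "that"), at word 7.
(The other dependency links word 1 to a gap after word 16.)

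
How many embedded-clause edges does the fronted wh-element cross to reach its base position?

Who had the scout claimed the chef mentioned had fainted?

2

"who" is extracted from the subject of "fainted".
Boundaries crossed, outermost first: [Ø], [Ø] — 2 in total.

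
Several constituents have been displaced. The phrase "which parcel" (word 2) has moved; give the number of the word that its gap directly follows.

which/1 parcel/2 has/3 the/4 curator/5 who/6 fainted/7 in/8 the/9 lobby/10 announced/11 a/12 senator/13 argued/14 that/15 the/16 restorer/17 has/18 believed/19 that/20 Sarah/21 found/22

22

The displaced element is "which parcel" (word 2).
It is linked across 3 clause boundaries (Ø → that → that).
It functions as the direct object of "found", so the gap sits immediately after word 22 ("found").
Base order: The curator who fainted in the lobby has announced a senator argued that the restorer has believed that Sarah found which parcel.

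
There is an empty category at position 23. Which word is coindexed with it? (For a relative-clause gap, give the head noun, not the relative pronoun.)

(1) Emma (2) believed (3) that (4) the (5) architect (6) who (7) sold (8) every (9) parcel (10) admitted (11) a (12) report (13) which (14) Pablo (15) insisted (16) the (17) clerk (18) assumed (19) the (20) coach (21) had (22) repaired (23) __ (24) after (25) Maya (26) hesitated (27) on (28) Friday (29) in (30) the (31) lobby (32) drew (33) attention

The gap at 23 is the object of "repaired", inside a relative clause.
The relative pronoun is "which" (word 13); it is bound by the head noun immediately before it.
Its filler is the head noun "report", at word 12.

12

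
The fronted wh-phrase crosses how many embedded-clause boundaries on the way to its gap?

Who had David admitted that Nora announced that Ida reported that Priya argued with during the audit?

3

"who" is extracted from the PP object of "argued".
Boundaries crossed, outermost first: [that], [that], [that] — 3 in total.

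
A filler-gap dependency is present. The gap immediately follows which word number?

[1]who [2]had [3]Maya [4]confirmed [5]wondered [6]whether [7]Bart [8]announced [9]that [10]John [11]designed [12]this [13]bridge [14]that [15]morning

The displaced element is "who" (word 1).
It is linked across 1 clause boundary (Ø).
It functions as the subject of "wondered", so the gap sits immediately after word 4 ("confirmed").
Base order: Maya had confirmed who wondered whether Bart announced that John designed this bridge that morning.

4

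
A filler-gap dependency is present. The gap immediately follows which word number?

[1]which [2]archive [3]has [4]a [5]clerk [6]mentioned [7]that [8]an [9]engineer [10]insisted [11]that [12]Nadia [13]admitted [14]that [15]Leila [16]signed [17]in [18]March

The displaced element is "which archive" (word 2).
It is linked across 3 clause boundaries (that → that → that).
It functions as the direct object of "signed", so the gap sits immediately after word 16 ("signed").
Base order: A clerk has mentioned that an engineer insisted that Nadia admitted that Leila signed which archive in March.

16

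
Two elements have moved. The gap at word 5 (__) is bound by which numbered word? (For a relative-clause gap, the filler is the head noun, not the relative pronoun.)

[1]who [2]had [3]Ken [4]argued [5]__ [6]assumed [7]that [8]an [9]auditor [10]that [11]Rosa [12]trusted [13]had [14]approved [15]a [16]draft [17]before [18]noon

1

The marked gap is the subject of "assumed".
Its filler is the fronted wh-phrase "who", at word 1.
(The other dependency links word 9 to a gap after word 12.)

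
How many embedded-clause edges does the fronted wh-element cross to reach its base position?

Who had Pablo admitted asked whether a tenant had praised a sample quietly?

"who" is extracted from the subject of "asked".
Boundaries crossed, outermost first: [Ø] — 1 in total.

1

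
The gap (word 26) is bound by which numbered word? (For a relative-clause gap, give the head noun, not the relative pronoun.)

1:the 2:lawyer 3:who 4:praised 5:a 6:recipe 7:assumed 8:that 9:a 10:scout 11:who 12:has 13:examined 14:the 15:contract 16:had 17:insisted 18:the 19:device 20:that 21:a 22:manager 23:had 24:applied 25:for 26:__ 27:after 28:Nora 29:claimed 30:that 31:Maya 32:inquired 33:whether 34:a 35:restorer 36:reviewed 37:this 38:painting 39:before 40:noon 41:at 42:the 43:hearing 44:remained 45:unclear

The gap at 26 is the prepositional object of "applied", inside a relative clause.
The relative pronoun is "that" (word 20); it is bound by the head noun immediately before it.
Its filler is the head noun "device", at word 19.

19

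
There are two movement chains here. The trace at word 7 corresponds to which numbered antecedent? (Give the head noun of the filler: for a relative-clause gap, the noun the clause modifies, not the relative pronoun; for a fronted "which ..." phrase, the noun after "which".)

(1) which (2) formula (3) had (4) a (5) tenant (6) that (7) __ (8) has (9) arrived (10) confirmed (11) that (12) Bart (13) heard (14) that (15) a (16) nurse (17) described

5

The marked gap is inside the relative clause, the subject of "arrived".
Its filler is the head noun "tenant" (via "that"), at word 5.
(The other dependency links word 2 to a gap after word 17.)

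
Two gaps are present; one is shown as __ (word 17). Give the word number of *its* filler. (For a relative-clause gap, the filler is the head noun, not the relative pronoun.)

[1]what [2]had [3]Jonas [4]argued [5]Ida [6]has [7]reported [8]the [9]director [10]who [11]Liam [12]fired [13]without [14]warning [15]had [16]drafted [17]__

1

The marked gap is the direct object of "drafted".
Its filler is the fronted wh-phrase "what", at word 1.
(The other dependency links word 9 to a gap after word 12.)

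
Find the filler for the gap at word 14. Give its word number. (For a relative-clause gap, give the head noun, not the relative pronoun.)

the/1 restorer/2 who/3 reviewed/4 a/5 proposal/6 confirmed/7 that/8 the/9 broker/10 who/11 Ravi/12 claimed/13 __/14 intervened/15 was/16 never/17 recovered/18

The gap at 14 is the subject of "intervened", inside a relative clause.
The relative pronoun is "who" (word 11); it is bound by the head noun immediately before it.
Its filler is the head noun "broker", at word 10.

10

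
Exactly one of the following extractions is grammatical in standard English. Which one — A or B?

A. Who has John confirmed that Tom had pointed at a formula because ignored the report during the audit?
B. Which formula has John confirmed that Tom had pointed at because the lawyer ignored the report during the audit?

In A, the wh-phrase is extracted from inside an adjunct island (introduced by "because"), which blocks movement.
In B, the extraction path crosses only that-complement boundaries, which are transparent.
So B is grammatical.

B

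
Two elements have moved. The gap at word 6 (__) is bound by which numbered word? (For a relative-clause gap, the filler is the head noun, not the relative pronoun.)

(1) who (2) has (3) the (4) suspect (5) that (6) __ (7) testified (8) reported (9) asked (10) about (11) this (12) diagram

4

The marked gap is inside the relative clause, the subject of "testified".
Its filler is the head noun "suspect" (via "that"), at word 4.
(The other dependency links word 1 to a gap after word 8.)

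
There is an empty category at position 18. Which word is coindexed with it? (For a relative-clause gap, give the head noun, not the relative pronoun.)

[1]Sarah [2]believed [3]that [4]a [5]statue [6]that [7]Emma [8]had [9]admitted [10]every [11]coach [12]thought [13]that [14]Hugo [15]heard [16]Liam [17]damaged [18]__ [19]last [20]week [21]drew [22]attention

5

The gap at 18 is the object of "damaged", inside a relative clause.
The relative pronoun is "that" (word 6); it is bound by the head noun immediately before it.
Its filler is the head noun "statue", at word 5.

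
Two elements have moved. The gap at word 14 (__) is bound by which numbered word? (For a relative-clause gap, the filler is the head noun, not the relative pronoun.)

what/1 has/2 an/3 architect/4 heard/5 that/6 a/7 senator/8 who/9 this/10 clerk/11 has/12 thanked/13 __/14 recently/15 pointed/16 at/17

8

The marked gap is inside the relative clause, the direct object of "thanked".
Its filler is the head noun "senator" (via "who"), at word 8.
(The other dependency links word 1 to a gap after word 17.)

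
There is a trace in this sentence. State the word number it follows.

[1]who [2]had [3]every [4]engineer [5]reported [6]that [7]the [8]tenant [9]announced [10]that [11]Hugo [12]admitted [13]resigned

The displaced element is "who" (word 1).
It is linked across 3 clause boundaries (that → that → Ø).
It functions as the subject of "resigned", so the gap sits immediately after word 12 ("admitted").
Base order: Every engineer had reported that the tenant announced that Hugo admitted that who resigned.

12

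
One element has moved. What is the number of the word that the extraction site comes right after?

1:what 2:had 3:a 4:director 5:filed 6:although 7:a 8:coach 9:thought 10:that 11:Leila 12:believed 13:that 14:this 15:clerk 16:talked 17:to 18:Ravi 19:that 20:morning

5

The displaced element is "what" (word 1).
It functions as the direct object of "filed", so the gap sits immediately after word 5 ("filed").
Base order: A director had filed what although a coach thought that Leila believed that this clerk talked to Ravi that morning.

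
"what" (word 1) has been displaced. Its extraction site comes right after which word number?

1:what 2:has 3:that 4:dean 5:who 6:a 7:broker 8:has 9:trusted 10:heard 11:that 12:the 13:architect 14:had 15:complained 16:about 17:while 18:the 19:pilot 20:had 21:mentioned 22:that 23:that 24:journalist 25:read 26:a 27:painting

16

The displaced element is "what" (word 1).
It is linked across 1 clause boundary (that).
It functions as the object of the preposition "about" of "complained", so the gap sits immediately after word 16 ("about").
Base order: That dean who a broker has trusted has heard that the architect had complained about what while the pilot had mentioned that that journalist read a painting.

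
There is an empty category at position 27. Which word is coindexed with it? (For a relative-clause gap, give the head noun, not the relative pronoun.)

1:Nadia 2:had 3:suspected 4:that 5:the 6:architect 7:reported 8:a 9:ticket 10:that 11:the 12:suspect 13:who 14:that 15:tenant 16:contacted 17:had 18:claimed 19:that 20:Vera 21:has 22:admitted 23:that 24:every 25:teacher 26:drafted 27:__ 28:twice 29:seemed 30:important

9

The gap at 27 is the object of "drafted", inside a relative clause.
The relative pronoun is "that" (word 10); it is bound by the head noun immediately before it.
Its filler is the head noun "ticket", at word 9.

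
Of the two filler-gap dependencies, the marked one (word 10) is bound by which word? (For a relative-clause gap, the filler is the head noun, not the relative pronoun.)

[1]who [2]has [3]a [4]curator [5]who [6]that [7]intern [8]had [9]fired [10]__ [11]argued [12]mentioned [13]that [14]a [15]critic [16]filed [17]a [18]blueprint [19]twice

4

The marked gap is inside the relative clause, the direct object of "fired".
Its filler is the head noun "curator" (via "who"), at word 4.
(The other dependency links word 1 to a gap after word 11.)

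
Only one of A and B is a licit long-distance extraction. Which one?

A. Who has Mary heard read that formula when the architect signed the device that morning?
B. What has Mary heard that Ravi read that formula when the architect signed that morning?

A

In B, the wh-phrase is extracted from inside an adjunct island (introduced by "when"), which blocks movement.
In A, the extraction path crosses only that-complement boundaries, which are transparent.
So A is grammatical.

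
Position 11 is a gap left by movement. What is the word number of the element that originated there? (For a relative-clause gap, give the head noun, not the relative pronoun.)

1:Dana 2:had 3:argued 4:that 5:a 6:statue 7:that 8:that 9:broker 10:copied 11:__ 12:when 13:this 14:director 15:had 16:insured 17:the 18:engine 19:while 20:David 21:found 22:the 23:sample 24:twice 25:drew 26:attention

The gap at 11 is the object of "copied", inside a relative clause.
The relative pronoun is "that" (word 7); it is bound by the head noun immediately before it.
Its filler is the head noun "statue", at word 6.

6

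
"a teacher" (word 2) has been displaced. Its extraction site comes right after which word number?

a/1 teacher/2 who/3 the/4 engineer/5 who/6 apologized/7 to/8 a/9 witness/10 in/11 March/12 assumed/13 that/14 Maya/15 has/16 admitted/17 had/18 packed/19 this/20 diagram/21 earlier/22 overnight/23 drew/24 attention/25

The displaced element is "a teacher" (word 2).
It is linked across 2 clause boundaries (that → Ø).
It functions as the subject of "packed", so the gap sits immediately after word 17 ("admitted").
Base order: The engineer who apologized to a witness in March assumed that Maya has admitted that a teacher had packed this diagram earlier overnight.

17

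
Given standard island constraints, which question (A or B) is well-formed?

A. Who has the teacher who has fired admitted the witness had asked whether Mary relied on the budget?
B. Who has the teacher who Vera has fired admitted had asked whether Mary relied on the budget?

B

In A, the wh-phrase is extracted from inside a complex-NP island (relative clause) (introduced by "who"), which blocks movement.
In B, the extraction path crosses only that-complement boundaries, which are transparent.
So B is grammatical.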